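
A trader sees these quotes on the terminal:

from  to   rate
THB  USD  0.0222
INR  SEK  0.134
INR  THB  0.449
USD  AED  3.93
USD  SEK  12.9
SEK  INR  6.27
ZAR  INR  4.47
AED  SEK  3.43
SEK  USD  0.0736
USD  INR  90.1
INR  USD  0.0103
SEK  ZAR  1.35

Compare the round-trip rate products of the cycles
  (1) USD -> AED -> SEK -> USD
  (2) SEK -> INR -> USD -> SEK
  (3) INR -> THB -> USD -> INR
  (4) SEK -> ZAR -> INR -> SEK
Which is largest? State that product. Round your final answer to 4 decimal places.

(1) 3.93 × 3.43 × 0.0736 = 0.99212
(2) 6.27 × 0.0103 × 12.9 = 0.83309
(3) 0.449 × 0.0222 × 90.1 = 0.89810
(4) 1.35 × 4.47 × 0.134 = 0.80862
Highest is cycle (1) at 0.9921 (≤1, no arbitrage).

0.9921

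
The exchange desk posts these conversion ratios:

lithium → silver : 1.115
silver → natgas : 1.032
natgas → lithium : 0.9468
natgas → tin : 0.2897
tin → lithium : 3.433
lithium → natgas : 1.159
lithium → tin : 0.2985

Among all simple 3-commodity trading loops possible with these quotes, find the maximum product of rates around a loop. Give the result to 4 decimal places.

1.1527

tin→lithium→natgas→tin: 3.433 × 1.159 × 0.2897 = 1.15267
natgas→lithium→silver→natgas: 0.9468 × 1.115 × 1.032 = 1.08946
Maximum is tin→lithium→natgas→tin at 1.1527; arbitrage exists.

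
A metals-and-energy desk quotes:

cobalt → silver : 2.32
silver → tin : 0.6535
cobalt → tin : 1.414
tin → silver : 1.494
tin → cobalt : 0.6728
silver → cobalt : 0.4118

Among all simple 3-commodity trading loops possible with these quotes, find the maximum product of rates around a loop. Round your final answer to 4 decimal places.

tin→cobalt→silver→tin: 0.6728 × 2.32 × 0.6535 = 1.02005
tin→silver→cobalt→tin: 1.494 × 0.4118 × 1.414 = 0.86993
Maximum is tin→cobalt→silver→tin at 1.0200; arbitrage exists.

1.0200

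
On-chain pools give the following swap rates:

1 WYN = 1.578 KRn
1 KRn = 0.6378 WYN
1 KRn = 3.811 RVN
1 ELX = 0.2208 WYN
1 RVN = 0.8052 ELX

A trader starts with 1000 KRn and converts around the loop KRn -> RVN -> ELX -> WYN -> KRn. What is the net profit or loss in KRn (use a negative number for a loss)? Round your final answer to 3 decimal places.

69.175

1000 KRn × 3.811 = 3811 RVN
3811 RVN × 0.8052 = 3068.6172 ELX
3068.6172 ELX × 0.2208 = 677.55067776 WYN
677.55067776 WYN × 1.578 = 1069.17496950528 KRn
Net change: 1069.17496950528 − 1000 = 69.17496950528 KRn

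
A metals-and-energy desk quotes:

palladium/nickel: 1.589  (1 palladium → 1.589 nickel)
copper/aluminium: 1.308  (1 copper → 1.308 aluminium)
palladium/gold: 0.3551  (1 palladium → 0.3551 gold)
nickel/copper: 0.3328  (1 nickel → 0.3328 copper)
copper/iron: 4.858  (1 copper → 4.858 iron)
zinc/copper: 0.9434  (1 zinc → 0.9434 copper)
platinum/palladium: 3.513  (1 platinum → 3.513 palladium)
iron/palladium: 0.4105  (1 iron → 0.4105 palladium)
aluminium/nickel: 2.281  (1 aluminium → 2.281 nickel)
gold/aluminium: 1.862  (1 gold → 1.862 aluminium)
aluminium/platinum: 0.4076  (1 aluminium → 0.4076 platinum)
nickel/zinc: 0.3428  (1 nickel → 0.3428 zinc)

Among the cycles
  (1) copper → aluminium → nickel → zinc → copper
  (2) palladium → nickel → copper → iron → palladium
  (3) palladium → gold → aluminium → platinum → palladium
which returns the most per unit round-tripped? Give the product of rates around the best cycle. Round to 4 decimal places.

(1) 1.308 × 2.281 × 0.3428 × 0.9434 = 0.96487
(2) 1.589 × 0.3328 × 4.858 × 0.4105 = 1.05458
(3) 0.3551 × 1.862 × 0.4076 × 3.513 = 0.94677
Highest is cycle (2) at 1.0546 (>1, arbitrage).

1.0546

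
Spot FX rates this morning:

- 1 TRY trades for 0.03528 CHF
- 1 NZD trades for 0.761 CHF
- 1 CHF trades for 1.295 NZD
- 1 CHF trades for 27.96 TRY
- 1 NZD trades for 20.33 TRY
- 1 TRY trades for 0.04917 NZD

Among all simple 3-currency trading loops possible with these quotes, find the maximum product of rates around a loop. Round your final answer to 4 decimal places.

1.0462

CHF→TRY→NZD→CHF: 27.96 × 0.04917 × 0.761 = 1.04622
CHF→NZD→TRY→CHF: 1.295 × 20.33 × 0.03528 = 0.92883
Maximum is CHF→TRY→NZD→CHF at 1.0462; arbitrage exists.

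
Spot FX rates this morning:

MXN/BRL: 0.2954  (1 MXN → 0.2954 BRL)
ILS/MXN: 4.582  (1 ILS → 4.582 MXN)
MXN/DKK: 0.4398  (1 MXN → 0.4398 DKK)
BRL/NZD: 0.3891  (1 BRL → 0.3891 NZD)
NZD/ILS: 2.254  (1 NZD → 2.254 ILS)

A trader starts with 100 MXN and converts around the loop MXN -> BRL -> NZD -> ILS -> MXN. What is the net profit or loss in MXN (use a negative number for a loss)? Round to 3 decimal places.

18.708

100 MXN × 0.2954 = 29.54 BRL
29.54 BRL × 0.3891 = 11.494014 NZD
11.494014 NZD × 2.254 = 25.907507556 ILS
25.907507556 ILS × 4.582 = 118.708199621592 MXN
Net change: 118.708199621592 − 100 = 18.708199621592 MXN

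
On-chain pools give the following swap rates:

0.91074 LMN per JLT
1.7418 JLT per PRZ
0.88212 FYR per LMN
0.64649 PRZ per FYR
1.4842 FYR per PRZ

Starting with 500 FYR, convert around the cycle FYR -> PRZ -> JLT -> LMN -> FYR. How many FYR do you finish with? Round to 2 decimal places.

500 FYR × 0.64649 = 323.245 PRZ
323.245 PRZ × 1.7418 = 563.028141 JLT
563.028141 JLT × 0.91074 = 512.77224913434 LMN
512.77224913434 LMN × 0.88212 = 452.3266564063840008 FYR

452.33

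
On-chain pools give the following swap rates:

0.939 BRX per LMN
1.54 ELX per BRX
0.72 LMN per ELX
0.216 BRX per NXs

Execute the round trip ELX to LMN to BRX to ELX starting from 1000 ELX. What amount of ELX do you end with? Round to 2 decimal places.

1041.16

1000 ELX × 0.72 = 720 LMN
720 LMN × 0.939 = 676.08 BRX
676.08 BRX × 1.54 = 1041.1632 ELX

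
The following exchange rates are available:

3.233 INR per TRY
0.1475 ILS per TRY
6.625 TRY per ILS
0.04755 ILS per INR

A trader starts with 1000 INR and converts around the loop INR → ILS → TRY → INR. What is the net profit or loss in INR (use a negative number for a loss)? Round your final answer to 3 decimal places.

1000 INR × 0.04755 = 47.55 ILS
47.55 ILS × 6.625 = 315.01875 TRY
315.01875 TRY × 3.233 = 1018.45561875 INR
Net change: 1018.45561875 − 1000 = 18.45561875 INR

18.456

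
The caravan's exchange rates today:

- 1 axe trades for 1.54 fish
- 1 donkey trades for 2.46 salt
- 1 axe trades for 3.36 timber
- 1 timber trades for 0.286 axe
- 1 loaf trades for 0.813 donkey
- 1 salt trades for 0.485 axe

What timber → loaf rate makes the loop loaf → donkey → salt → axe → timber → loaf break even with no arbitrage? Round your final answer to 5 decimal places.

Known legs of the cycle: 0.813 × 2.46 × 0.485 × 3.36 = 3.259167408
For no arbitrage the full-cycle product must be 1, so the missing rate is 1 / 3.259167408 ≈ 0.3068268.

0.30683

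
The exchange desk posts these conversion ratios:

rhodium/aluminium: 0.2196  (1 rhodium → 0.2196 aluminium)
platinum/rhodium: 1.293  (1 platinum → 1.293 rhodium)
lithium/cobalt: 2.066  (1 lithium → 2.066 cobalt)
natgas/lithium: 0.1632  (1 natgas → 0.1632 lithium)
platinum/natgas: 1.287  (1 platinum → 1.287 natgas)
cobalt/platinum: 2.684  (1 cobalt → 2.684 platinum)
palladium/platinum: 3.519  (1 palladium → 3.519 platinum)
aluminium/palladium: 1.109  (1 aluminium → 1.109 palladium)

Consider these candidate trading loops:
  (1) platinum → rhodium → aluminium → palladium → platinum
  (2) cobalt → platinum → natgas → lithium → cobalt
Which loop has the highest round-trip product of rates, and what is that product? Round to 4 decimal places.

(1) 1.293 × 0.2196 × 1.109 × 3.519 = 1.10811
(2) 2.684 × 1.287 × 0.1632 × 2.066 = 1.16469
Highest is cycle (2) at 1.1647 (>1, arbitrage).

1.1647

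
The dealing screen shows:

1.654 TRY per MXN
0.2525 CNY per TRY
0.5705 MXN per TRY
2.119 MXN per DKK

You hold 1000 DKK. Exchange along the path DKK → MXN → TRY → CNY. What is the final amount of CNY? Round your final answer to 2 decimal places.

884.97

1000 DKK × 2.119 = 2119 MXN
2119 MXN × 1.654 = 3504.826 TRY
3504.826 TRY × 0.2525 = 884.968565 CNY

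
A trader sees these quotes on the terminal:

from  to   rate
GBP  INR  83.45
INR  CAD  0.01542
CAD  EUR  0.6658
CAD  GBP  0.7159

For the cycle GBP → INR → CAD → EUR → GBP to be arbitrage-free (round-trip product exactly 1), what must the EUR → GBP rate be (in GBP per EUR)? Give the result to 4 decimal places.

Known legs of the cycle: 83.45 × 0.01542 × 0.6658 = 0.8567507742
For no arbitrage the full-cycle product must be 1, so the missing rate is 1 / 0.8567507742 ≈ 1.167201.

1.1672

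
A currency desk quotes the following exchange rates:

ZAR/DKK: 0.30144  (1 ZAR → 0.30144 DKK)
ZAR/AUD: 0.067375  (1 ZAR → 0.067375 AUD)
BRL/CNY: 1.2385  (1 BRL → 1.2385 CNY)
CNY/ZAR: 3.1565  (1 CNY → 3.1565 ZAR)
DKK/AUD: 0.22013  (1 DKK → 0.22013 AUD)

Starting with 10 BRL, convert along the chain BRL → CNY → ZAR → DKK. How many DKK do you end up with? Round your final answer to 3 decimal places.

11.784

10 BRL × 1.2385 = 12.385 CNY
12.385 CNY × 3.1565 = 39.0932525 ZAR
39.0932525 ZAR × 0.30144 = 11.7842700336 DKK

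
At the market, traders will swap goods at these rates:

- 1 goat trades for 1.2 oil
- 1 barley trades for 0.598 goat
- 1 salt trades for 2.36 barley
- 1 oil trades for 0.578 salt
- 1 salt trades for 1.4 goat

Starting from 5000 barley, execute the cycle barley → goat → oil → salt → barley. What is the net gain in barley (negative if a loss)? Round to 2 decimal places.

5000 barley × 0.598 = 2990 goat
2990 goat × 1.2 = 3588 oil
3588 oil × 0.578 = 2073.864 salt
2073.864 salt × 2.36 = 4894.31904 barley
Net change: 4894.31904 − 5000 = -105.68096 barley

-105.68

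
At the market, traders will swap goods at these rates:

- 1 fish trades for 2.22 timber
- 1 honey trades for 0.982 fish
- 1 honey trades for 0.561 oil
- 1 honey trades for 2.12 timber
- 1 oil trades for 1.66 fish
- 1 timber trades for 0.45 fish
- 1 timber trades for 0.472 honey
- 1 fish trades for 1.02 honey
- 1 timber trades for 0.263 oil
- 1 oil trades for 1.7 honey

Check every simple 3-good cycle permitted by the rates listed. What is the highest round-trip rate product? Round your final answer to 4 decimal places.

timber→honey→fish→timber: 0.472 × 0.982 × 2.22 = 1.02898
timber→fish→honey→timber: 0.45 × 1.02 × 2.12 = 0.97308
timber→oil→fish→timber: 0.263 × 1.66 × 2.22 = 0.96921
oil→fish→honey→oil: 1.66 × 1.02 × 0.561 = 0.94989
timber→oil→honey→timber: 0.263 × 1.7 × 2.12 = 0.94785
Maximum is timber→honey→fish→timber at 1.0290; arbitrage exists.

1.0290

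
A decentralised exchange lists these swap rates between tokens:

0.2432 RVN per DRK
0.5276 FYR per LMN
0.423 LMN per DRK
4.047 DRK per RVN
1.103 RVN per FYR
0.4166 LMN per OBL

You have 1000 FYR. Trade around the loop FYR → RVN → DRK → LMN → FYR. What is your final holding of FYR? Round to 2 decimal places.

1000 FYR × 1.103 = 1103 RVN
1103 RVN × 4.047 = 4463.841 DRK
4463.841 DRK × 0.423 = 1888.204743 LMN
1888.204743 LMN × 0.5276 = 996.2168224068 FYR

996.22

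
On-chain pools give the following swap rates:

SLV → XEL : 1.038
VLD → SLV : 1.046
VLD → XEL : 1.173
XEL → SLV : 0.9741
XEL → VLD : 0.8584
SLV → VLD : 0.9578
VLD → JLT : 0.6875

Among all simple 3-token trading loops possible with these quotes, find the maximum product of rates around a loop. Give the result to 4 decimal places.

XEL→SLV→VLD→XEL: 0.9741 × 0.9578 × 1.173 = 1.09440
XEL→VLD→SLV→XEL: 0.8584 × 1.046 × 1.038 = 0.93201
Maximum is XEL→SLV→VLD→XEL at 1.0944; arbitrage exists.

1.0944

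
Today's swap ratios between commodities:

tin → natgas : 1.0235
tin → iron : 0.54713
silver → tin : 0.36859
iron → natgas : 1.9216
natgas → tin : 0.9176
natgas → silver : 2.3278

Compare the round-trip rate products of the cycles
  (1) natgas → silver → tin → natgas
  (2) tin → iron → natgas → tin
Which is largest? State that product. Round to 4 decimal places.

0.9647

(1) 2.3278 × 0.36859 × 1.0235 = 0.87817
(2) 0.54713 × 1.9216 × 0.9176 = 0.96473
Highest is cycle (2) at 0.9647 (≤1, no arbitrage).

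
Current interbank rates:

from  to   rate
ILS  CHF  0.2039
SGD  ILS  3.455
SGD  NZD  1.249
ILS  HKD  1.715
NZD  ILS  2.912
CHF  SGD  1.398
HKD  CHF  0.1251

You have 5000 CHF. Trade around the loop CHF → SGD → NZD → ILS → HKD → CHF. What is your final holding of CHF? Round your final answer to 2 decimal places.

5000 CHF × 1.398 = 6990 SGD
6990 SGD × 1.249 = 8730.51 NZD
8730.51 NZD × 2.912 = 25423.24512 ILS
25423.24512 ILS × 1.715 = 43600.8653808 HKD
43600.8653808 HKD × 0.1251 = 5454.46825913808 CHF

5454.47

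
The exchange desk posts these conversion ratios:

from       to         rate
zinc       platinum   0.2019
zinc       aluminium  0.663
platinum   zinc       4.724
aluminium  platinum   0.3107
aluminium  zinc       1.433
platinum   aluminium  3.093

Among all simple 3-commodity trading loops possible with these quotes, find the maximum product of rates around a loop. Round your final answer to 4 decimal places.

zinc→aluminium→platinum→zinc: 0.663 × 0.3107 × 4.724 = 0.97312
zinc→platinum→aluminium→zinc: 0.2019 × 3.093 × 1.433 = 0.89488
Maximum is zinc→aluminium→platinum→zinc at 0.9731; no arbitrage — every cycle loses value.

0.9731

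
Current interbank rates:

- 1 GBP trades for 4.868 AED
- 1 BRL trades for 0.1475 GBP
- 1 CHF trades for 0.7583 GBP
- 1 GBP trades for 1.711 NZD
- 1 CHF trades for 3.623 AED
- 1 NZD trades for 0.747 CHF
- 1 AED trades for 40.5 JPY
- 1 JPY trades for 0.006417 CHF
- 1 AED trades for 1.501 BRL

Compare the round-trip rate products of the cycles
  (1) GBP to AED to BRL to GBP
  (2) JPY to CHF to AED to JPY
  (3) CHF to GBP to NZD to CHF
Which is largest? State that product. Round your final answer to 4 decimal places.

(1) 4.868 × 1.501 × 0.1475 = 1.07776
(2) 0.006417 × 3.623 × 40.5 = 0.94158
(3) 0.7583 × 1.711 × 0.747 = 0.96920
Highest is cycle (1) at 1.0778 (>1, arbitrage).

1.0778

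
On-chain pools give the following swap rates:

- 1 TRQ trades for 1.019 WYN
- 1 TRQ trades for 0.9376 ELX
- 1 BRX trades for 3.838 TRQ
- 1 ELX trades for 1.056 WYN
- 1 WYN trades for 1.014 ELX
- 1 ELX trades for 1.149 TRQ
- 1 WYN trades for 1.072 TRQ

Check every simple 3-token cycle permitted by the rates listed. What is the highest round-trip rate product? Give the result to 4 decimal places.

ELX→TRQ→WYN→ELX: 1.149 × 1.019 × 1.014 = 1.18722
ELX→WYN→TRQ→ELX: 1.056 × 1.072 × 0.9376 = 1.06139
Maximum is ELX→TRQ→WYN→ELX at 1.1872; arbitrage exists.

1.1872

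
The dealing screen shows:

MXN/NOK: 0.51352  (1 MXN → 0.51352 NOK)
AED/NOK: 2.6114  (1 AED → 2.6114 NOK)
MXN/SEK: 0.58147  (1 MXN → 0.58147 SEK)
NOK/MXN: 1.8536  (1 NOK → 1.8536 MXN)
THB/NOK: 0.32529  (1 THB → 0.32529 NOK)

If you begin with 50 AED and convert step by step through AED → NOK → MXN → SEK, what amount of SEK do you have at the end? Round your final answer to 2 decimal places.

140.73

50 AED × 2.6114 = 130.57 NOK
130.57 NOK × 1.8536 = 242.024552 MXN
242.024552 MXN × 0.58147 = 140.73001625144 SEK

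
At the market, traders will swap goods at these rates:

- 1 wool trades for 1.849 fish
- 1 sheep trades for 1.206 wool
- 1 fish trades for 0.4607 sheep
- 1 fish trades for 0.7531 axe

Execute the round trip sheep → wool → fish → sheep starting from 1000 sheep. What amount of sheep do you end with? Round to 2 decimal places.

1027.31

1000 sheep × 1.206 = 1206 wool
1206 wool × 1.849 = 2229.894 fish
2229.894 fish × 0.4607 = 1027.3121658 sheep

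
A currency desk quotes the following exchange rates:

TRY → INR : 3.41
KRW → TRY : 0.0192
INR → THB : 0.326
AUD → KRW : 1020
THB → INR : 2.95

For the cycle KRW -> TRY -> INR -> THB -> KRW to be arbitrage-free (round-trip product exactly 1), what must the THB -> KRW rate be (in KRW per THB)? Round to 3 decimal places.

46.852

Known legs of the cycle: 0.0192 × 3.41 × 0.326 = 0.021343872
For no arbitrage the full-cycle product must be 1, so the missing rate is 1 / 0.021343872 ≈ 46.85186.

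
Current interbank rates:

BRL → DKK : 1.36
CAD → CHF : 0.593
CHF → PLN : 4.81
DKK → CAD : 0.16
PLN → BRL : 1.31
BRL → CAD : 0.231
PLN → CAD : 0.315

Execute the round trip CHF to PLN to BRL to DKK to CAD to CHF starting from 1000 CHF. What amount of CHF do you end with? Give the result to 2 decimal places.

1000 CHF × 4.81 = 4810 PLN
4810 PLN × 1.31 = 6301.1 BRL
6301.1 BRL × 1.36 = 8569.496 DKK
8569.496 DKK × 0.16 = 1371.11936 CAD
1371.11936 CAD × 0.593 = 813.07378048 CHF

813.07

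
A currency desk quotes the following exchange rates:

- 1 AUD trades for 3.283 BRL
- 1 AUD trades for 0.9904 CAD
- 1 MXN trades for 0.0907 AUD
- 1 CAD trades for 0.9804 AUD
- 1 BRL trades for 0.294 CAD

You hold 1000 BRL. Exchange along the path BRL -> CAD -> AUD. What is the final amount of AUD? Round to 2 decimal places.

288.24

1000 BRL × 0.294 = 294 CAD
294 CAD × 0.9804 = 288.2376 AUD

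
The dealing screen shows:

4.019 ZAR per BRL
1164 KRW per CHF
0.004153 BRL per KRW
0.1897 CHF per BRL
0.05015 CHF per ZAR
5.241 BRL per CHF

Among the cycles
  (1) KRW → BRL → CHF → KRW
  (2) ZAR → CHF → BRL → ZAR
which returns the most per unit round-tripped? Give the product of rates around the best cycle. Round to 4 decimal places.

(1) 0.004153 × 0.1897 × 1164 = 0.91703
(2) 0.05015 × 5.241 × 4.019 = 1.05634
Highest is cycle (2) at 1.0563 (>1, arbitrage).

1.0563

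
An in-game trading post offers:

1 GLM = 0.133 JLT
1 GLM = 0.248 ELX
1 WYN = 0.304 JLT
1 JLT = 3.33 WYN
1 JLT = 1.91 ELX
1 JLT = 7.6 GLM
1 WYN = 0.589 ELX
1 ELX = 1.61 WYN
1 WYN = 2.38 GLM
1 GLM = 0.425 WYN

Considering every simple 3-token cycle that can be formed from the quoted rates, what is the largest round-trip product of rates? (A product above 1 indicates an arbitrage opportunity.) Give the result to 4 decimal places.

JLT→WYN→GLM→JLT: 3.33 × 2.38 × 0.133 = 1.05408
JLT→GLM→WYN→JLT: 7.6 × 0.425 × 0.304 = 0.98192
WYN→GLM→ELX→WYN: 2.38 × 0.248 × 1.61 = 0.95029
JLT→ELX→WYN→JLT: 1.91 × 1.61 × 0.304 = 0.93483
Maximum is JLT→WYN→GLM→JLT at 1.0541; arbitrage exists.

1.0541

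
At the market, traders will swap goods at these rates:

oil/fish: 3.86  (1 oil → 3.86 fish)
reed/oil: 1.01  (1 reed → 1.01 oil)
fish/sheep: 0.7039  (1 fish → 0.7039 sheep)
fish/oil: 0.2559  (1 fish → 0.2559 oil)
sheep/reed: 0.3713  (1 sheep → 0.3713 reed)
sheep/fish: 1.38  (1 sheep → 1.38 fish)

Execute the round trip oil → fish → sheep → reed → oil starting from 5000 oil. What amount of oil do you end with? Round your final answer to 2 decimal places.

5094.65

5000 oil × 3.86 = 19300 fish
19300 fish × 0.7039 = 13585.27 sheep
13585.27 sheep × 0.3713 = 5044.210751 reed
5044.210751 reed × 1.01 = 5094.65285851 oil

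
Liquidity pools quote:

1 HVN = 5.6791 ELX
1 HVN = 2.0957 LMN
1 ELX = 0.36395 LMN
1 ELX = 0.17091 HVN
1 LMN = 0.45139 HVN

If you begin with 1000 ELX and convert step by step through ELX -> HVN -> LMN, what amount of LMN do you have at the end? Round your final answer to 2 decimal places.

1000 ELX × 0.17091 = 170.91 HVN
170.91 HVN × 2.0957 = 358.176087 LMN

358.18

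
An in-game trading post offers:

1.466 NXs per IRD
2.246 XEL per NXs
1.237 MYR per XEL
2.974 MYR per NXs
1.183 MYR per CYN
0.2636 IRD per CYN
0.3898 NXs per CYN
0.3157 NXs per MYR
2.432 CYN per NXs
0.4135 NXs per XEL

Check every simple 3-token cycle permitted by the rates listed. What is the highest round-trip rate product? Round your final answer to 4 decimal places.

IRD→NXs→CYN→IRD: 1.466 × 2.432 × 0.2636 = 0.93982
MYR→NXs→CYN→MYR: 0.3157 × 2.432 × 1.183 = 0.90829
XEL→MYR→NXs→XEL: 1.237 × 0.3157 × 2.246 = 0.87711
Maximum is IRD→NXs→CYN→IRD at 0.9398; no arbitrage — every cycle loses value.

0.9398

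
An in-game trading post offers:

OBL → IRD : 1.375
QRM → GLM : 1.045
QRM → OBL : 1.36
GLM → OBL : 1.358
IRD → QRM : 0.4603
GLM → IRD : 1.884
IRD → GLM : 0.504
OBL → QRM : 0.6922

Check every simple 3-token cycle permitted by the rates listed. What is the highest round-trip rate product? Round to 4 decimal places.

GLM→OBL→QRM→GLM: 1.358 × 0.6922 × 1.045 = 0.98231
GLM→OBL→IRD→GLM: 1.358 × 1.375 × 0.504 = 0.94109
GLM→IRD→QRM→GLM: 1.884 × 0.4603 × 1.045 = 0.90623
OBL→IRD→QRM→OBL: 1.375 × 0.4603 × 1.36 = 0.86076
Maximum is GLM→OBL→QRM→GLM at 0.9823; no arbitrage — every cycle loses value.

0.9823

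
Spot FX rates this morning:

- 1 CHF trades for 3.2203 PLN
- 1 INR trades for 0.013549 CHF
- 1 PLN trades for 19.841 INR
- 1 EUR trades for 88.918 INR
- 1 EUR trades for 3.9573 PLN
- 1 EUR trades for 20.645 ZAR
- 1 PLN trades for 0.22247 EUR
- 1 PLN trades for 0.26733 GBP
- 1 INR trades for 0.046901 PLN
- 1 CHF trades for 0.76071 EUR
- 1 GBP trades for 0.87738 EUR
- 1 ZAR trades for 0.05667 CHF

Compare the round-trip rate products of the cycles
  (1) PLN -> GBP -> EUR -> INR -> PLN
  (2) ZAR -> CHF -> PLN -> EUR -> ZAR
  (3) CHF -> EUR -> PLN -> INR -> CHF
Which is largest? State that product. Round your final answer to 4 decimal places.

(1) 0.26733 × 0.87738 × 88.918 × 0.046901 = 0.97815
(2) 0.05667 × 3.2203 × 0.22247 × 20.645 = 0.83818
(3) 0.76071 × 3.9573 × 19.841 × 0.013549 = 0.80926
Highest is cycle (1) at 0.9782 (≤1, no arbitrage).

0.9782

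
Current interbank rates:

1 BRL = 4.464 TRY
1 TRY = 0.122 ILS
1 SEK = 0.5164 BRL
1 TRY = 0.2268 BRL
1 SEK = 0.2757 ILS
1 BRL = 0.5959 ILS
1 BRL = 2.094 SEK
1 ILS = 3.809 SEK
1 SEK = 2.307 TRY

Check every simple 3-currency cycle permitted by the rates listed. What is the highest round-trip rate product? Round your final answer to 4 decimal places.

1.1721

SEK→BRL→ILS→SEK: 0.5164 × 0.5959 × 3.809 = 1.17212
SEK→TRY→BRL→SEK: 2.307 × 0.2268 × 2.094 = 1.09564
SEK→TRY→ILS→SEK: 2.307 × 0.122 × 3.809 = 1.07206
Maximum is SEK→BRL→ILS→SEK at 1.1721; arbitrage exists.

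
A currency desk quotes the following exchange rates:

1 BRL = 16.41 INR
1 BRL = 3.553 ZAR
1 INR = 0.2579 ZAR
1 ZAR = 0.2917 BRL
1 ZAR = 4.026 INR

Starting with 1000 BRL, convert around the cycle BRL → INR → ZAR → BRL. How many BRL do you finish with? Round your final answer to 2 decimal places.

1234.51

1000 BRL × 16.41 = 16410 INR
16410 INR × 0.2579 = 4232.139 ZAR
4232.139 ZAR × 0.2917 = 1234.5149463 BRL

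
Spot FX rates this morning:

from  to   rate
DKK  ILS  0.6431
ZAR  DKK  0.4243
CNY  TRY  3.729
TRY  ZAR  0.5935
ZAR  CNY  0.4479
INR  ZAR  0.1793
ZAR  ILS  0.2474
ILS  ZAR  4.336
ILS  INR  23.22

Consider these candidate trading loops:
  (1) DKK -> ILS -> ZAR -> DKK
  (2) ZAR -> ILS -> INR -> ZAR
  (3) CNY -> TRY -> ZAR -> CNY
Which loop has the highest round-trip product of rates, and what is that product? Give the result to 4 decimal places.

1.1832

(1) 0.6431 × 4.336 × 0.4243 = 1.18315
(2) 0.2474 × 23.22 × 0.1793 = 1.03001
(3) 3.729 × 0.5935 × 0.4479 = 0.99128
Highest is cycle (1) at 1.1832 (>1, arbitrage).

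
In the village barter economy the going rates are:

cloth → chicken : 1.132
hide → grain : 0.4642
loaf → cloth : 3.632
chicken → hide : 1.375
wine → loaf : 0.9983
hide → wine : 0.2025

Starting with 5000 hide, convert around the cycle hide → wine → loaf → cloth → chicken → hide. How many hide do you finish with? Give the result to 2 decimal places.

5000 hide × 0.2025 = 1012.5 wine
1012.5 wine × 0.9983 = 1010.77875 loaf
1010.77875 loaf × 3.632 = 3671.14842 cloth
3671.14842 cloth × 1.132 = 4155.74001144 chicken
4155.74001144 chicken × 1.375 = 5714.14251573 hide

5714.14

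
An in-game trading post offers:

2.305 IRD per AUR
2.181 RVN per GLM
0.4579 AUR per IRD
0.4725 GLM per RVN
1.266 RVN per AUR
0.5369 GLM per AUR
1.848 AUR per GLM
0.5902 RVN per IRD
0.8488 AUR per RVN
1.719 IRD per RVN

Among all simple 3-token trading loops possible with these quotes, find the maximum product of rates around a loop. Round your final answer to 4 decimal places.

RVN→AUR→IRD→RVN: 0.8488 × 2.305 × 0.5902 = 1.15472
RVN→GLM→AUR→RVN: 0.4725 × 1.848 × 1.266 = 1.10545
RVN→IRD→AUR→RVN: 1.719 × 0.4579 × 1.266 = 0.99651
RVN→AUR→GLM→RVN: 0.8488 × 0.5369 × 2.181 = 0.99393
Maximum is RVN→AUR→IRD→RVN at 1.1547; arbitrage exists.

1.1547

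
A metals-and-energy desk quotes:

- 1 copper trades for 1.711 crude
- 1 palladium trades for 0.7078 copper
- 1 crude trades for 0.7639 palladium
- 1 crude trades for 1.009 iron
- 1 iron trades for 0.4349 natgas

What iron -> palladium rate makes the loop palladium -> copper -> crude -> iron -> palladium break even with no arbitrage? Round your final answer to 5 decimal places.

Known legs of the cycle: 0.7078 × 1.711 × 1.009 = 1.2219452122
For no arbitrage the full-cycle product must be 1, so the missing rate is 1 / 1.2219452122 ≈ 0.8183673.

0.81837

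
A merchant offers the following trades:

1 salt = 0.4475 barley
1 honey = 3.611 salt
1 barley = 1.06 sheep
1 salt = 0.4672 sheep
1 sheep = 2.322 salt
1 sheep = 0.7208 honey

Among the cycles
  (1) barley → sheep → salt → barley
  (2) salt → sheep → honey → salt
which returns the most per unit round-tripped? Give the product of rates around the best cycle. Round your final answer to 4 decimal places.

(1) 1.06 × 2.322 × 0.4475 = 1.10144
(2) 0.4672 × 0.7208 × 3.611 = 1.21603
Highest is cycle (2) at 1.2160 (>1, arbitrage).

1.2160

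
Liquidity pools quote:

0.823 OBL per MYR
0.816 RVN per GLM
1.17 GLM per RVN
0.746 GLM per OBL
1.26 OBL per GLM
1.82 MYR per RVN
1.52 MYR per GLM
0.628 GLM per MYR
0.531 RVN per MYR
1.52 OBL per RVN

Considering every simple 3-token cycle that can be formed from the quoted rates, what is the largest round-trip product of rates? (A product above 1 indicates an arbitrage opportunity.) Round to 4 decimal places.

GLM→MYR→RVN→GLM: 1.52 × 0.531 × 1.17 = 0.94433
OBL→GLM→MYR→OBL: 0.746 × 1.52 × 0.823 = 0.93322
GLM→RVN→MYR→GLM: 0.816 × 1.82 × 0.628 = 0.93266
OBL→GLM→RVN→OBL: 0.746 × 0.816 × 1.52 = 0.92528
Maximum is GLM→MYR→RVN→GLM at 0.9443; no arbitrage — every cycle loses value.

0.9443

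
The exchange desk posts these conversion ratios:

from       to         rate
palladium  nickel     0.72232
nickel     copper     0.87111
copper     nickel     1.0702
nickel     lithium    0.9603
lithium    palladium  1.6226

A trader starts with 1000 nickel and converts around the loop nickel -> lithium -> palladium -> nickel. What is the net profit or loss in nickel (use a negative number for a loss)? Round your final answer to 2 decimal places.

125.51

1000 nickel × 0.9603 = 960.3 lithium
960.3 lithium × 1.6226 = 1558.18278 palladium
1558.18278 palladium × 0.72232 = 1125.5065856496 nickel
Net change: 1125.5065856496 − 1000 = 125.5065856496 nickel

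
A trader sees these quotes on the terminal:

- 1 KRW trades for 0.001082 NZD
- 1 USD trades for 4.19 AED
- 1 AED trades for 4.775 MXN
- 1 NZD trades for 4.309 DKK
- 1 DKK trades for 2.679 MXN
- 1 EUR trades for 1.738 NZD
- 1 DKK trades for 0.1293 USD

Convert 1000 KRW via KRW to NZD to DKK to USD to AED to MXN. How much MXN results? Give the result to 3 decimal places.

12.061

1000 KRW × 0.001082 = 1.082 NZD
1.082 NZD × 4.309 = 4.662338 DKK
4.662338 DKK × 0.1293 = 0.6028403034 USD
0.6028403034 USD × 4.19 = 2.525900871246 AED
2.525900871246 AED × 4.775 = 12.06117666019965 MXN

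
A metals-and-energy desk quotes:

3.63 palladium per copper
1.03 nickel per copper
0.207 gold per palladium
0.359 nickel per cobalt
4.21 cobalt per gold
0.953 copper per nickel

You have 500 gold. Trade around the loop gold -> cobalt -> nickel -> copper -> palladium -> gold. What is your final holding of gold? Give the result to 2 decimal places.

500 gold × 4.21 = 2105 cobalt
2105 cobalt × 0.359 = 755.695 nickel
755.695 nickel × 0.953 = 720.177335 copper
720.177335 copper × 3.63 = 2614.24372605 palladium
2614.24372605 palladium × 0.207 = 541.14845129235 gold

541.15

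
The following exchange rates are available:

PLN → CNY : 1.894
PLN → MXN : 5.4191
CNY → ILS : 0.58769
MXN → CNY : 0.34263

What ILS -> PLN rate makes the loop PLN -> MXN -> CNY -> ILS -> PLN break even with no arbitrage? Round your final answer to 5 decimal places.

0.91643

Known legs of the cycle: 5.4191 × 0.34263 × 0.58769 = 1.09119119367177
For no arbitrage the full-cycle product must be 1, so the missing rate is 1 / 1.09119119367177 ≈ 0.9164297.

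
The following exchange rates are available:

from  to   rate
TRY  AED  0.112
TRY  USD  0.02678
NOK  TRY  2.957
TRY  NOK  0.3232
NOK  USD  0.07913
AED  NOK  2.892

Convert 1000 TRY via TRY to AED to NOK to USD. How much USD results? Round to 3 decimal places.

1000 TRY × 0.112 = 112 AED
112 AED × 2.892 = 323.904 NOK
323.904 NOK × 0.07913 = 25.63052352 USD

25.631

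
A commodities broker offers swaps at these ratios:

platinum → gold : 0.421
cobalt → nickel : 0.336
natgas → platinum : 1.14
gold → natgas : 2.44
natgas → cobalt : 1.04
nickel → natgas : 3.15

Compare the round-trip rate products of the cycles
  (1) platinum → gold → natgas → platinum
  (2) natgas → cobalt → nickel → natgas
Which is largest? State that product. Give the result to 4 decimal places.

1.1711

(1) 0.421 × 2.44 × 1.14 = 1.17105
(2) 1.04 × 0.336 × 3.15 = 1.10074
Highest is cycle (1) at 1.1711 (>1, arbitrage).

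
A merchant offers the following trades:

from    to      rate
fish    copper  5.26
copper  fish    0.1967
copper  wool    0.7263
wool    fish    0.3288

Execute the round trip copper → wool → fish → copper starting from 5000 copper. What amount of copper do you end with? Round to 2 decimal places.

6280.64

5000 copper × 0.7263 = 3631.5 wool
3631.5 wool × 0.3288 = 1194.0372 fish
1194.0372 fish × 5.26 = 6280.635672 copper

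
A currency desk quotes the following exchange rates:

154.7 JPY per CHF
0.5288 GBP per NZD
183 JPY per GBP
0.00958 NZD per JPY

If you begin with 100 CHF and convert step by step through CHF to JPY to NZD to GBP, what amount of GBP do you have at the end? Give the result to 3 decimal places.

78.370

100 CHF × 154.7 = 15470 JPY
15470 JPY × 0.00958 = 148.2026 NZD
148.2026 NZD × 0.5288 = 78.36953488 GBP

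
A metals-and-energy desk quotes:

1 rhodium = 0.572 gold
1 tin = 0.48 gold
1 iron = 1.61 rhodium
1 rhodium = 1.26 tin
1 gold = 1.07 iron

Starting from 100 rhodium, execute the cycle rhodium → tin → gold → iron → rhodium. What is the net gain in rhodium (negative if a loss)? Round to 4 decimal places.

100 rhodium × 1.26 = 126 tin
126 tin × 0.48 = 60.48 gold
60.48 gold × 1.07 = 64.7136 iron
64.7136 iron × 1.61 = 104.188896 rhodium
Net change: 104.188896 − 100 = 4.188896 rhodium

4.1889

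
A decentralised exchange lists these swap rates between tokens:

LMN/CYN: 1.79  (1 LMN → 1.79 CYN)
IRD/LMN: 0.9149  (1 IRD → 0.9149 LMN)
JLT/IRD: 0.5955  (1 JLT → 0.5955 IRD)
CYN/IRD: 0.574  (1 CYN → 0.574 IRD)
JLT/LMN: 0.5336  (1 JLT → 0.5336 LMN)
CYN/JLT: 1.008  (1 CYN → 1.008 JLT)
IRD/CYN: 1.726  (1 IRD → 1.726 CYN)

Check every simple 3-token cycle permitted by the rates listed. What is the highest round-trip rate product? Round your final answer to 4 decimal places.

1.0361

CYN→JLT→IRD→CYN: 1.008 × 0.5955 × 1.726 = 1.03606
CYN→JLT→LMN→CYN: 1.008 × 0.5336 × 1.79 = 0.96279
CYN→IRD→LMN→CYN: 0.574 × 0.9149 × 1.79 = 0.94002
Maximum is CYN→JLT→IRD→CYN at 1.0361; arbitrage exists.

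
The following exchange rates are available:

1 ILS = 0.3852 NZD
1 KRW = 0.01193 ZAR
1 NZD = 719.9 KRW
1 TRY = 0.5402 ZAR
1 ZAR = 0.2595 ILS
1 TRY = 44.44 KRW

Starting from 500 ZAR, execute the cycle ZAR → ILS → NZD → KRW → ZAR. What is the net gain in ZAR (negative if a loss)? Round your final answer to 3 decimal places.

-70.754

500 ZAR × 0.2595 = 129.75 ILS
129.75 ILS × 0.3852 = 49.9797 NZD
49.9797 NZD × 719.9 = 35980.38603 KRW
35980.38603 KRW × 0.01193 = 429.2460053379 ZAR
Net change: 429.2460053379 − 500 = -70.7539946621 ZAR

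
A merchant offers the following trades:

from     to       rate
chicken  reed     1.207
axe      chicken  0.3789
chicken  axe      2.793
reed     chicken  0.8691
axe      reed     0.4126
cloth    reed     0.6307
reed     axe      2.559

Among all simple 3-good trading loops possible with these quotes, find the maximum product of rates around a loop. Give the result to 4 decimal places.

reed→axe→chicken→reed: 2.559 × 0.3789 × 1.207 = 1.17031
reed→chicken→axe→reed: 0.8691 × 2.793 × 0.4126 = 1.00154
Maximum is reed→axe→chicken→reed at 1.1703; arbitrage exists.

1.1703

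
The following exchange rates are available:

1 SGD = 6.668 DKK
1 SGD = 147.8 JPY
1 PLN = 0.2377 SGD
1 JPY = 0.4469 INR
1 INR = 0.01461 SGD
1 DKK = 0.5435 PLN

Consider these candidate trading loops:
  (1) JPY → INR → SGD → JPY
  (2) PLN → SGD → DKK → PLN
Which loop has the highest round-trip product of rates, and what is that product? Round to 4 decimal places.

(1) 0.4469 × 0.01461 × 147.8 = 0.96502
(2) 0.2377 × 6.668 × 0.5435 = 0.86144
Highest is cycle (1) at 0.9650 (≤1, no arbitrage).

0.9650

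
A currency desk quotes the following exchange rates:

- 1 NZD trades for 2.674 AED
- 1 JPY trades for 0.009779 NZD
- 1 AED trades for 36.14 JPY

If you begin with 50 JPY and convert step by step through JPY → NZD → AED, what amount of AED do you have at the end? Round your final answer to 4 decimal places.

50 JPY × 0.009779 = 0.48895 NZD
0.48895 NZD × 2.674 = 1.3074523 AED

1.3075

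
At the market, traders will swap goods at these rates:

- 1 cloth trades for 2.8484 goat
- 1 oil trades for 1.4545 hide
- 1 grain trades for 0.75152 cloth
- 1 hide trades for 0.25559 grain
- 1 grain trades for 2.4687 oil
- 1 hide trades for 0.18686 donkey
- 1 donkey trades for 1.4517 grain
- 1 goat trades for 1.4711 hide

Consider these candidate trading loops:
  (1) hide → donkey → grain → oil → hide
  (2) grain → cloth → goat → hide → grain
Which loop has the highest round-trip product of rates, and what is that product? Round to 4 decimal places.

(1) 0.18686 × 1.4517 × 2.4687 × 1.4545 = 0.97404
(2) 0.75152 × 2.8484 × 1.4711 × 0.25559 = 0.80487
Highest is cycle (1) at 0.9740 (≤1, no arbitrage).

0.9740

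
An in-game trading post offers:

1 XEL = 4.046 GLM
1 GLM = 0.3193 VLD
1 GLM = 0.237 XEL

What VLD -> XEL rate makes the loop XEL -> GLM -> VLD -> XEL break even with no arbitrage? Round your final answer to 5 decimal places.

0.77406

Known legs of the cycle: 4.046 × 0.3193 = 1.2918878
For no arbitrage the full-cycle product must be 1, so the missing rate is 1 / 1.2918878 ≈ 0.7740610.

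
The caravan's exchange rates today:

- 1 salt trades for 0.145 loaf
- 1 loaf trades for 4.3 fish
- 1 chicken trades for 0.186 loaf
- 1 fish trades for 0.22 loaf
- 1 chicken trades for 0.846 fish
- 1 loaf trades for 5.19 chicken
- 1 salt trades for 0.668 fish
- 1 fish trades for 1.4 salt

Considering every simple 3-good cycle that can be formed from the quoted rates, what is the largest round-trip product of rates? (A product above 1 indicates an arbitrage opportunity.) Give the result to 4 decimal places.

chicken→fish→loaf→chicken: 0.846 × 0.22 × 5.19 = 0.96596
fish→salt→loaf→fish: 1.4 × 0.145 × 4.3 = 0.87290
Maximum is chicken→fish→loaf→chicken at 0.9660; no arbitrage — every cycle loses value.

0.9660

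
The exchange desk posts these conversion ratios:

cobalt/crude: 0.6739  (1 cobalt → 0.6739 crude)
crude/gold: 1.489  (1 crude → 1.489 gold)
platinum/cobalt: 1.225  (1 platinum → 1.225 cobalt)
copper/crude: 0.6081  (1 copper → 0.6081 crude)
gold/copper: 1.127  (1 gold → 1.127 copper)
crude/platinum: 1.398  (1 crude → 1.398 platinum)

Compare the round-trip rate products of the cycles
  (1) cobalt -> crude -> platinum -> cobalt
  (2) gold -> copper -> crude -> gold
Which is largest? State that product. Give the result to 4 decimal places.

1.1541

(1) 0.6739 × 1.398 × 1.225 = 1.15409
(2) 1.127 × 0.6081 × 1.489 = 1.02045
Highest is cycle (1) at 1.1541 (>1, arbitrage).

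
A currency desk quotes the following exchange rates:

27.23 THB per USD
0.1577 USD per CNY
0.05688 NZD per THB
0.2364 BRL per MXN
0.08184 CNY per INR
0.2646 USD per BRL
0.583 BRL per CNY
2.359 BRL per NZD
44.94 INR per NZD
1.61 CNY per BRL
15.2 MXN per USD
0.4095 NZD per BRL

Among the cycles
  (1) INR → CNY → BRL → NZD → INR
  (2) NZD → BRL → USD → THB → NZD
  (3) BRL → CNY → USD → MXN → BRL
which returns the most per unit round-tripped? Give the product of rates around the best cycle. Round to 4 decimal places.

0.9668

(1) 0.08184 × 0.583 × 0.4095 × 44.94 = 0.87805
(2) 2.359 × 0.2646 × 27.23 × 0.05688 = 0.96677
(3) 1.61 × 0.1577 × 15.2 × 0.2364 = 0.91232
Highest is cycle (2) at 0.9668 (≤1, no arbitrage).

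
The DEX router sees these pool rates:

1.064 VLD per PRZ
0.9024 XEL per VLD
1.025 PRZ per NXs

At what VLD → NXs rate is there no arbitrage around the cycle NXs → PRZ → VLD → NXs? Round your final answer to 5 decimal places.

0.91693

Known legs of the cycle: 1.025 × 1.064 = 1.0906
For no arbitrage the full-cycle product must be 1, so the missing rate is 1 / 1.0906 ≈ 0.9169265.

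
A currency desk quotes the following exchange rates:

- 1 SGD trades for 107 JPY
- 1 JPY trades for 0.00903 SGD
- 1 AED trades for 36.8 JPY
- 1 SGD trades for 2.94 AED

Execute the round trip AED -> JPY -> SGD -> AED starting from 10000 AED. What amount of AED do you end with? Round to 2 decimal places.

10000 AED × 36.8 = 368000 JPY
368000 JPY × 0.00903 = 3323.04 SGD
3323.04 SGD × 2.94 = 9769.7376 AED

9769.74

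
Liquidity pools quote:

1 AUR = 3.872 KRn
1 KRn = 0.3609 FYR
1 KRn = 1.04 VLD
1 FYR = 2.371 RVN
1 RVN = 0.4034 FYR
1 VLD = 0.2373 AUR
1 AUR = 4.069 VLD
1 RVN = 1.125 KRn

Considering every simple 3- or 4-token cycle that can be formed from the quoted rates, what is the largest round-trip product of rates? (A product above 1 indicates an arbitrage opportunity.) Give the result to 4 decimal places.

FYR→RVN→KRn→FYR: 2.371 × 1.125 × 0.3609 = 0.96266
AUR→KRn→VLD→AUR: 3.872 × 1.04 × 0.2373 = 0.95558
Maximum is FYR→RVN→KRn→FYR at 0.9627; no arbitrage — every cycle loses value.

0.9627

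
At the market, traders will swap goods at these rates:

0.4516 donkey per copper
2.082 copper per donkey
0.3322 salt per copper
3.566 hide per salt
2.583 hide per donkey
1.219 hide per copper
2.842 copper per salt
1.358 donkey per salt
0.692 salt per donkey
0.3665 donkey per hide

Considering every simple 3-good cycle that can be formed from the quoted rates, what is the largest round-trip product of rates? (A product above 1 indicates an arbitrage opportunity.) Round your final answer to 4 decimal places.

0.9392

donkey→copper→salt→donkey: 2.082 × 0.3322 × 1.358 = 0.93925
donkey→copper→hide→donkey: 2.082 × 1.219 × 0.3665 = 0.93016
donkey→salt→hide→donkey: 0.692 × 3.566 × 0.3665 = 0.90440
donkey→salt→copper→donkey: 0.692 × 2.842 × 0.4516 = 0.88815
Maximum is donkey→copper→salt→donkey at 0.9392; no arbitrage — every cycle loses value.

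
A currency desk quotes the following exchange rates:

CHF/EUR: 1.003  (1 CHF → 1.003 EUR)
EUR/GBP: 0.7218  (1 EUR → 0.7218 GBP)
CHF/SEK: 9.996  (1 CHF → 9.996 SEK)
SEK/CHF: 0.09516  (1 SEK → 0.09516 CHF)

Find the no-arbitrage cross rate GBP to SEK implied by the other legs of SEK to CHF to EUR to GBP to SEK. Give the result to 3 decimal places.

14.515

Known legs of the cycle: 0.09516 × 1.003 × 0.7218 = 0.068892547464
For no arbitrage the full-cycle product must be 1, so the missing rate is 1 / 0.068892547464 ≈ 14.51536.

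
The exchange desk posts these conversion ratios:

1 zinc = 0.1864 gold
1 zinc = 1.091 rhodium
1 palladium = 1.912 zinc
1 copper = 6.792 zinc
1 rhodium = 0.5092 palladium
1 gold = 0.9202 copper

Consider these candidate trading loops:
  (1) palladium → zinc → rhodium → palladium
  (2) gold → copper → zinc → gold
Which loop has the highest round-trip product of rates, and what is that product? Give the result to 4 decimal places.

1.1650

(1) 1.912 × 1.091 × 0.5092 = 1.06219
(2) 0.9202 × 6.792 × 0.1864 = 1.16500
Highest is cycle (2) at 1.1650 (>1, arbitrage).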